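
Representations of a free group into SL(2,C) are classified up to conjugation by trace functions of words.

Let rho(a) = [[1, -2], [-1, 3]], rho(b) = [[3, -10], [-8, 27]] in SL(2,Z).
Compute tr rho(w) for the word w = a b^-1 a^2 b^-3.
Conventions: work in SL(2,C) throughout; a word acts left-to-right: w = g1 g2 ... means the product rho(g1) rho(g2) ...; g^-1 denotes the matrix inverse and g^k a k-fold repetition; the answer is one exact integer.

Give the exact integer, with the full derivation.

85404

rho(a) = [[1, -2], [-1, 3]]
... * rho(b^-1) = [[27, 10], [8, 3]]  ->  [[11, 4], [-3, -1]]
... * rho(a) = [[1, -2], [-1, 3]]  ->  [[7, -10], [-2, 3]]
... * rho(a) = [[1, -2], [-1, 3]]  ->  [[17, -44], [-5, 13]]
... * rho(b^-1) = [[27, 10], [8, 3]]  ->  [[107, 38], [-31, -11]]
... * rho(b^-1) = [[27, 10], [8, 3]]  ->  [[3193, 1184], [-925, -343]]
... * rho(b^-1) = [[27, 10], [8, 3]]  ->  [[95683, 35482], [-27719, -10279]]
tr = 95683 + -10279 = 85404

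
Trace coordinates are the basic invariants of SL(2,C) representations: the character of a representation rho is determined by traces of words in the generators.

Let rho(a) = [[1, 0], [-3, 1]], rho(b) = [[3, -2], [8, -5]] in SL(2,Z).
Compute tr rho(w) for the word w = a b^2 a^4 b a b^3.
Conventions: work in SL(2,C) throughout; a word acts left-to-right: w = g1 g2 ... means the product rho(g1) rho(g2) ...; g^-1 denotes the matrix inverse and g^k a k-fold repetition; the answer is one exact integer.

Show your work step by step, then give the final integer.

rho(a) = [[1, 0], [-3, 1]]
... * rho(b) = [[3, -2], [8, -5]]  ->  [[3, -2], [-1, 1]]
... * rho(b) = [[3, -2], [8, -5]]  ->  [[-7, 4], [5, -3]]
... * rho(a) = [[1, 0], [-3, 1]]  ->  [[-19, 4], [14, -3]]
... * rho(a) = [[1, 0], [-3, 1]]  ->  [[-31, 4], [23, -3]]
... * rho(a) = [[1, 0], [-3, 1]]  ->  [[-43, 4], [32, -3]]
... * rho(a) = [[1, 0], [-3, 1]]  ->  [[-55, 4], [41, -3]]
... * rho(b) = [[3, -2], [8, -5]]  ->  [[-133, 90], [99, -67]]
... * rho(a) = [[1, 0], [-3, 1]]  ->  [[-403, 90], [300, -67]]
... * rho(b) = [[3, -2], [8, -5]]  ->  [[-489, 356], [364, -265]]
... * rho(b) = [[3, -2], [8, -5]]  ->  [[1381, -802], [-1028, 597]]
... * rho(b) = [[3, -2], [8, -5]]  ->  [[-2273, 1248], [1692, -929]]
tr = -2273 + -929 = -3202

-3202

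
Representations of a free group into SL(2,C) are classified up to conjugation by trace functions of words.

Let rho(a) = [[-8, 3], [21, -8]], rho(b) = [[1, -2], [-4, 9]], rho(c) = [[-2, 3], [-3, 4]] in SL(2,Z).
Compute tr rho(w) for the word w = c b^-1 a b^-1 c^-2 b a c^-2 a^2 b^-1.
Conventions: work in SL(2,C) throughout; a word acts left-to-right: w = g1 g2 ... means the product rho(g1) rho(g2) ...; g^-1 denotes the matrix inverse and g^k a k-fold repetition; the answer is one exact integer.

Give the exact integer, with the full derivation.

-8148867922

rho(c) = [[-2, 3], [-3, 4]]
... * rho(b^-1) = [[9, 2], [4, 1]]  ->  [[-6, -1], [-11, -2]]
... * rho(a) = [[-8, 3], [21, -8]]  ->  [[27, -10], [46, -17]]
... * rho(b^-1) = [[9, 2], [4, 1]]  ->  [[203, 44], [346, 75]]
... * rho(c^-1) = [[4, -3], [3, -2]]  ->  [[944, -697], [1609, -1188]]
... * rho(c^-1) = [[4, -3], [3, -2]]  ->  [[1685, -1438], [2872, -2451]]
... * rho(b) = [[1, -2], [-4, 9]]  ->  [[7437, -16312], [12676, -27803]]
... * rho(a) = [[-8, 3], [21, -8]]  ->  [[-402048, 152807], [-685271, 260452]]
... * rho(c^-1) = [[4, -3], [3, -2]]  ->  [[-1149771, 900530], [-1959728, 1534909]]
... * rho(c^-1) = [[4, -3], [3, -2]]  ->  [[-1897494, 1648253], [-3234185, 2809366]]
... * rho(a) = [[-8, 3], [21, -8]]  ->  [[49793265, -18878506], [84870166, -32177483]]
... * rho(a) = [[-8, 3], [21, -8]]  ->  [[-794794746, 300407843], [-1354688471, 512030362]]
... * rho(b^-1) = [[9, 2], [4, 1]]  ->  [[-5951521342, -1289181649], [-10144074791, -2197346580]]
tr = -5951521342 + -2197346580 = -8148867922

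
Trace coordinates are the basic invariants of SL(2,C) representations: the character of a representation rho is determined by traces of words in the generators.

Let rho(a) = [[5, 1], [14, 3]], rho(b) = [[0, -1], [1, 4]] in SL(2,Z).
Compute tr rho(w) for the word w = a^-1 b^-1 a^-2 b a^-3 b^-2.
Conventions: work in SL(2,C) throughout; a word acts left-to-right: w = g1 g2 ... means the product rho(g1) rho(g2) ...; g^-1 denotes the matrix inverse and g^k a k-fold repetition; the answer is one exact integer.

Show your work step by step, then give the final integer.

rho(a^-1) = [[3, -1], [-14, 5]]
... * rho(b^-1) = [[4, 1], [-1, 0]]  ->  [[13, 3], [-61, -14]]
... * rho(a^-1) = [[3, -1], [-14, 5]]  ->  [[-3, 2], [13, -9]]
... * rho(a^-1) = [[3, -1], [-14, 5]]  ->  [[-37, 13], [165, -58]]
... * rho(b) = [[0, -1], [1, 4]]  ->  [[13, 89], [-58, -397]]
... * rho(a^-1) = [[3, -1], [-14, 5]]  ->  [[-1207, 432], [5384, -1927]]
... * rho(a^-1) = [[3, -1], [-14, 5]]  ->  [[-9669, 3367], [43130, -15019]]
... * rho(a^-1) = [[3, -1], [-14, 5]]  ->  [[-76145, 26504], [339656, -118225]]
... * rho(b^-1) = [[4, 1], [-1, 0]]  ->  [[-331084, -76145], [1476849, 339656]]
... * rho(b^-1) = [[4, 1], [-1, 0]]  ->  [[-1248191, -331084], [5567740, 1476849]]
tr = -1248191 + 1476849 = 228658

228658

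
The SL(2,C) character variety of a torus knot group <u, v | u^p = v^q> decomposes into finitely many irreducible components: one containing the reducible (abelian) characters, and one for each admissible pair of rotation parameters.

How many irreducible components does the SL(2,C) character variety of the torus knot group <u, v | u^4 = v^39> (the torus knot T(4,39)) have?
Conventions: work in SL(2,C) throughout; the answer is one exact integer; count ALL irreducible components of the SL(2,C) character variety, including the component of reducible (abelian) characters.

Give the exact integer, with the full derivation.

Gamma = < u, v | u^4 = v^39 > (torus knot T(4,39)); the central element u^4 = v^39 acts as +I or -I in any irreducible SL(2,C) representation.
So on each irreducible component the traces are pinned: tr(u) = 2*cos(pi*alpha/4) with 1 <= alpha <= 3, tr(v) = 2*cos(pi*beta/39) with 1 <= beta <= 38.
Consistency of u^4 = (-1)^alpha I with v^39 = (-1)^beta I forces alpha = beta (mod 2).
Counting: 2 odd alphas x 19 odd betas + 1 even alphas x 19 even betas = 38 + 19 = 57.
Total: 57 irreducible-character components + 1 reducible (abelian) component = 58.

58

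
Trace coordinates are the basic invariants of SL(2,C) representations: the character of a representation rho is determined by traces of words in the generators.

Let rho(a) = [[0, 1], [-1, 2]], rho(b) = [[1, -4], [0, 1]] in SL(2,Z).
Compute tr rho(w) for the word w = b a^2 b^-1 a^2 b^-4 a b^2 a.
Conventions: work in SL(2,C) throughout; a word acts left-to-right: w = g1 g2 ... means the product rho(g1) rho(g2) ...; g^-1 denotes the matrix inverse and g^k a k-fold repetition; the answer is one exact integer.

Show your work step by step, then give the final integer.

rho(b) = [[1, -4], [0, 1]]
... * rho(a) = [[0, 1], [-1, 2]]  ->  [[4, -7], [-1, 2]]
... * rho(a) = [[0, 1], [-1, 2]]  ->  [[7, -10], [-2, 3]]
... * rho(b^-1) = [[1, 4], [0, 1]]  ->  [[7, 18], [-2, -5]]
... * rho(a) = [[0, 1], [-1, 2]]  ->  [[-18, 43], [5, -12]]
... * rho(a) = [[0, 1], [-1, 2]]  ->  [[-43, 68], [12, -19]]
... * rho(b^-1) = [[1, 4], [0, 1]]  ->  [[-43, -104], [12, 29]]
... * rho(b^-1) = [[1, 4], [0, 1]]  ->  [[-43, -276], [12, 77]]
... * rho(b^-1) = [[1, 4], [0, 1]]  ->  [[-43, -448], [12, 125]]
... * rho(b^-1) = [[1, 4], [0, 1]]  ->  [[-43, -620], [12, 173]]
... * rho(a) = [[0, 1], [-1, 2]]  ->  [[620, -1283], [-173, 358]]
... * rho(b) = [[1, -4], [0, 1]]  ->  [[620, -3763], [-173, 1050]]
... * rho(b) = [[1, -4], [0, 1]]  ->  [[620, -6243], [-173, 1742]]
... * rho(a) = [[0, 1], [-1, 2]]  ->  [[6243, -11866], [-1742, 3311]]
tr = 6243 + 3311 = 9554

9554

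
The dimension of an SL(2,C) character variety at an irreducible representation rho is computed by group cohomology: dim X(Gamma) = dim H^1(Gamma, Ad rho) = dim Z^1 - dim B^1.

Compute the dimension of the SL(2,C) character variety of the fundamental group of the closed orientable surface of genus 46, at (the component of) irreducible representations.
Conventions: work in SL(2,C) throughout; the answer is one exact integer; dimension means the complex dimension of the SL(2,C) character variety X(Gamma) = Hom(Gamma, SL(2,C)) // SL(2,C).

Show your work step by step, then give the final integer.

270

The genus-46 surface group: 2g = 92 generators, one relator prod [a_i, b_i].
A cocycle assigns one sl_2 vector per generator subject to the relator condition d_2(z) = 0: dim of the unconstrained space is 3*2g = 276.
H^2 = coker(d_2) is dual to H^0 = 0 at irreducible rho (Poincare duality), so d_2 is onto: dim Z^1 = 273.
Coboundaries contribute dim B^1 = 3 (injective at irreducible rho).
Hence dim X = 273 - 3 = 270.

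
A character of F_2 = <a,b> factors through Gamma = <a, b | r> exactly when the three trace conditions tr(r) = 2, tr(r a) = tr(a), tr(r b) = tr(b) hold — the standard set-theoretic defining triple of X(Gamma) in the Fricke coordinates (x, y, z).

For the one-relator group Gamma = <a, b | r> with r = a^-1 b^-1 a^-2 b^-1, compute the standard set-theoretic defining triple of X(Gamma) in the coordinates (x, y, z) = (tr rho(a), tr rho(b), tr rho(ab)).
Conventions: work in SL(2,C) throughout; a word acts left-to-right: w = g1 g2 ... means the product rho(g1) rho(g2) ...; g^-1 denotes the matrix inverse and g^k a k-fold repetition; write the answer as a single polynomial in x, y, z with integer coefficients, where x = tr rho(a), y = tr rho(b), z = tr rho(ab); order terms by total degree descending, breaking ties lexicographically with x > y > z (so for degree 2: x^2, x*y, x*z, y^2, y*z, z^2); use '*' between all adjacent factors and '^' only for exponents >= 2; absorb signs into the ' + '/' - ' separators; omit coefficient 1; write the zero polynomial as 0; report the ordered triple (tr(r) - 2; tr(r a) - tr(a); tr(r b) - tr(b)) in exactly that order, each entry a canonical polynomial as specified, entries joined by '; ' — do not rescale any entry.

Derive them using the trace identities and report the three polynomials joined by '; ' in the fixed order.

use: tr(a^-1) = tr(a) = x
tr(a^-2) = tr(a^-1)*tr(a) - tr(1)  (eliminate a^-1) = x^2 - 2
tr(b a^-1) = tr(b)*tr(a) - tr(b a)  (eliminate a^-1) = x*y - z
use: tr(a^-2 b) = tr(b a^-1)*tr(a) - tr(b)  (eliminate a^-1) = x^2*y - x*z - y
tr(a^-1 b^-1 a^-1) = tr(a^-2)*tr(b) - tr(a^-2 b)  (eliminate b^-1) = x*z - y
tr(b^2) = tr(b)*tr(b) - tr(1)  (reduce the b square) = y^2 - 2
apply: tr(b^2 a) = tr(b)*tr(a b) - tr(a)  (reduce the b square) = y*z - x
tr(b a^-1 b) = tr(b^2)*tr(a) - tr(b^2 a)  (eliminate a^-1) = x*y^2 - y*z - x
apply: tr(b a b a) = tr(a b)*tr(a b) - tr(1)  (split on a) = z^2 - 2
tr(b a^-1 b a) = tr(b a b)*tr(a) - tr(b a b a)  (eliminate a^-1) = x*y*z - x^2 - z^2 + 2
tr(a^-1 b a^-1 b) = tr(b a^-1 b)*tr(a) - tr(b a^-1 b a)  (eliminate a^-1) = x^2*y^2 - 2*x*y*z + z^2 - 2
use: tr(a^-1 b^-1 a^-1 b) = tr(a^-1 b a^-1)*tr(b) - tr(a^-1 b a^-1 b)  (eliminate b^-1) = x*y*z - y^2 - z^2 + 2
apply: tr(a^-1 b^-1 a^-1 b^-1) = tr(a^-1 b^-1 a^-1)*tr(b) - tr(a^-1 b^-1 a^-1 b)  (eliminate b^-1) = z^2 - 2
tr(a^-1 b^-1 a^-2 b^-1) = tr(a^-1 b^-1 a^-1 b^-1)*tr(a) - tr(a^-1 b^-1 a^-1 b^-1 a)  (eliminate a^-1) = x*z^2 - y*z - x
use: tr(b^-1 a^-2 b^-1) = tr(a^-2 b^-1)*tr(b) - tr(a^-2) = x*y*z - x^2 - y^2 + 2
tr(a^-1 b^-1 a^-2) = tr(a^-1 b^-1 a^-1)*tr(a) - tr(a^-1 b^-1) = x^2*z - x*y - z
assemble the triple (tr(r) - 2; tr(r a) - x; tr(r b) - y)

x*z^2 - y*z - x - 2; x*y*z - x^2 - y^2 - x + 2; x^2*z - x*y - y - z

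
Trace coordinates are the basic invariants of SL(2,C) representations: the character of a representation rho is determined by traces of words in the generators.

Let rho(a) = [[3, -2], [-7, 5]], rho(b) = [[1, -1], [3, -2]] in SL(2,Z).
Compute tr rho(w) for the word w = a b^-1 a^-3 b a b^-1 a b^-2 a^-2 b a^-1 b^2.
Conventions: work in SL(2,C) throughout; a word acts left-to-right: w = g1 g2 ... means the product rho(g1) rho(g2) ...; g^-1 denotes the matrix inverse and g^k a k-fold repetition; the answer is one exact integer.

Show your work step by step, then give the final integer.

rho(a) = [[3, -2], [-7, 5]]
... * rho(b^-1) = [[-2, 1], [-3, 1]]  ->  [[0, 1], [-1, -2]]
... * rho(a^-1) = [[5, 2], [7, 3]]  ->  [[7, 3], [-19, -8]]
... * rho(a^-1) = [[5, 2], [7, 3]]  ->  [[56, 23], [-151, -62]]
... * rho(a^-1) = [[5, 2], [7, 3]]  ->  [[441, 181], [-1189, -488]]
... * rho(b) = [[1, -1], [3, -2]]  ->  [[984, -803], [-2653, 2165]]
... * rho(a) = [[3, -2], [-7, 5]]  ->  [[8573, -5983], [-23114, 16131]]
... * rho(b^-1) = [[-2, 1], [-3, 1]]  ->  [[803, 2590], [-2165, -6983]]
... * rho(a) = [[3, -2], [-7, 5]]  ->  [[-15721, 11344], [42386, -30585]]
... * rho(b^-1) = [[-2, 1], [-3, 1]]  ->  [[-2590, -4377], [6983, 11801]]
... * rho(b^-1) = [[-2, 1], [-3, 1]]  ->  [[18311, -6967], [-49369, 18784]]
... * rho(a^-1) = [[5, 2], [7, 3]]  ->  [[42786, 15721], [-115357, -42386]]
... * rho(a^-1) = [[5, 2], [7, 3]]  ->  [[323977, 132735], [-873487, -357872]]
... * rho(b) = [[1, -1], [3, -2]]  ->  [[722182, -589447], [-1947103, 1589231]]
... * rho(a^-1) = [[5, 2], [7, 3]]  ->  [[-515219, -323977], [1389102, 873487]]
... * rho(b) = [[1, -1], [3, -2]]  ->  [[-1487150, 1163173], [4009563, -3136076]]
... * rho(b) = [[1, -1], [3, -2]]  ->  [[2002369, -839196], [-5398665, 2262589]]
tr = 2002369 + 2262589 = 4264958

4264958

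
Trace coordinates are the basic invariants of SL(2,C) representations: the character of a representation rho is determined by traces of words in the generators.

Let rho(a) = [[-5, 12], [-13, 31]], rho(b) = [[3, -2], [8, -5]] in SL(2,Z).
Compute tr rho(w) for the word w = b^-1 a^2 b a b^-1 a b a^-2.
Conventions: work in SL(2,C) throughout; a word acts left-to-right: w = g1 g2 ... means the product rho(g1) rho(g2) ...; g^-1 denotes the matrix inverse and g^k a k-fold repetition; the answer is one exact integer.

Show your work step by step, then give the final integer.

rho(b^-1) = [[-5, 2], [-8, 3]]
... * rho(a) = [[-5, 12], [-13, 31]]  ->  [[-1, 2], [1, -3]]
... * rho(a) = [[-5, 12], [-13, 31]]  ->  [[-21, 50], [34, -81]]
... * rho(b) = [[3, -2], [8, -5]]  ->  [[337, -208], [-546, 337]]
... * rho(a) = [[-5, 12], [-13, 31]]  ->  [[1019, -2404], [-1651, 3895]]
... * rho(b^-1) = [[-5, 2], [-8, 3]]  ->  [[14137, -5174], [-22905, 8383]]
... * rho(a) = [[-5, 12], [-13, 31]]  ->  [[-3423, 9250], [5546, -14987]]
... * rho(b) = [[3, -2], [8, -5]]  ->  [[63731, -39404], [-103258, 63843]]
... * rho(a^-1) = [[31, -12], [13, -5]]  ->  [[1463409, -567752], [-2371039, 919881]]
... * rho(a^-1) = [[31, -12], [13, -5]]  ->  [[37984903, -14722148], [-61543756, 23853063]]
tr = 37984903 + 23853063 = 61837966

61837966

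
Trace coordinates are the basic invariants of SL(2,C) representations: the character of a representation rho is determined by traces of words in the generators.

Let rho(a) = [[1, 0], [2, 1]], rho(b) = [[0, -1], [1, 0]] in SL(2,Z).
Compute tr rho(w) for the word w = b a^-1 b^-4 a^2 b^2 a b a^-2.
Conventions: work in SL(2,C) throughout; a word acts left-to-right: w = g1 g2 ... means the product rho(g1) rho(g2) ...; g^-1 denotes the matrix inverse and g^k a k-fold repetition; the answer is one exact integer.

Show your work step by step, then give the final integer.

rho(b) = [[0, -1], [1, 0]]
... * rho(a^-1) = [[1, 0], [-2, 1]]  ->  [[2, -1], [1, 0]]
... * rho(b^-1) = [[0, 1], [-1, 0]]  ->  [[1, 2], [0, 1]]
... * rho(b^-1) = [[0, 1], [-1, 0]]  ->  [[-2, 1], [-1, 0]]
... * rho(b^-1) = [[0, 1], [-1, 0]]  ->  [[-1, -2], [0, -1]]
... * rho(b^-1) = [[0, 1], [-1, 0]]  ->  [[2, -1], [1, 0]]
... * rho(a) = [[1, 0], [2, 1]]  ->  [[0, -1], [1, 0]]
... * rho(a) = [[1, 0], [2, 1]]  ->  [[-2, -1], [1, 0]]
... * rho(b) = [[0, -1], [1, 0]]  ->  [[-1, 2], [0, -1]]
... * rho(b) = [[0, -1], [1, 0]]  ->  [[2, 1], [-1, 0]]
... * rho(a) = [[1, 0], [2, 1]]  ->  [[4, 1], [-1, 0]]
... * rho(b) = [[0, -1], [1, 0]]  ->  [[1, -4], [0, 1]]
... * rho(a^-1) = [[1, 0], [-2, 1]]  ->  [[9, -4], [-2, 1]]
... * rho(a^-1) = [[1, 0], [-2, 1]]  ->  [[17, -4], [-4, 1]]
tr = 17 + 1 = 18

18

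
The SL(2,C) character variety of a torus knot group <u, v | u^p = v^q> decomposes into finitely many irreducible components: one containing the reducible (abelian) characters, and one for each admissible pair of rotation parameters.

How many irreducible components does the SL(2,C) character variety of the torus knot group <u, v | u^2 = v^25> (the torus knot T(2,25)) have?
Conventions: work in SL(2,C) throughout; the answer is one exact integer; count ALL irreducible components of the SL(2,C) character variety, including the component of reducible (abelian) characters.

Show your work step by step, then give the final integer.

13

Gamma = < u, v | u^2 = v^25 > (torus knot T(2,25)); the central element u^2 = v^25 acts as +I or -I in any irreducible SL(2,C) representation.
So on each irreducible component the traces are pinned: tr(u) = 2*cos(pi*alpha/2) with 1 <= alpha <= 1, tr(v) = 2*cos(pi*beta/25) with 1 <= beta <= 24.
u^2 = (-1)^alpha I and v^25 = (-1)^beta I must agree, so alpha and beta have equal parity.
Enumerate parity-matched pairs: 1*12 odd-odd plus 0*12 even-even gives 12.
components with irreducible characters: 12; plus the single component of reducible (abelian) characters: total 13.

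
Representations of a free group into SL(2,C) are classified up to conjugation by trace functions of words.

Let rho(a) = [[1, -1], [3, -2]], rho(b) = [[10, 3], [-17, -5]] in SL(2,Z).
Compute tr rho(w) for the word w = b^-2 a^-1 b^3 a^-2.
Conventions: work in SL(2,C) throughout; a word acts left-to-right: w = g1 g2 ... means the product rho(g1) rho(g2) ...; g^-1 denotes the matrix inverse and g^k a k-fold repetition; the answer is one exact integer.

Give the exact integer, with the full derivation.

284165

rho(b^-1) = [[-5, -3], [17, 10]]
... * rho(b^-1) = [[-5, -3], [17, 10]]  ->  [[-26, -15], [85, 49]]
... * rho(a^-1) = [[-2, 1], [-3, 1]]  ->  [[97, -41], [-317, 134]]
... * rho(b) = [[10, 3], [-17, -5]]  ->  [[1667, 496], [-5448, -1621]]
... * rho(b) = [[10, 3], [-17, -5]]  ->  [[8238, 2521], [-26923, -8239]]
... * rho(b) = [[10, 3], [-17, -5]]  ->  [[39523, 12109], [-129167, -39574]]
... * rho(a^-1) = [[-2, 1], [-3, 1]]  ->  [[-115373, 51632], [377056, -168741]]
... * rho(a^-1) = [[-2, 1], [-3, 1]]  ->  [[75850, -63741], [-247889, 208315]]
tr = 75850 + 208315 = 284165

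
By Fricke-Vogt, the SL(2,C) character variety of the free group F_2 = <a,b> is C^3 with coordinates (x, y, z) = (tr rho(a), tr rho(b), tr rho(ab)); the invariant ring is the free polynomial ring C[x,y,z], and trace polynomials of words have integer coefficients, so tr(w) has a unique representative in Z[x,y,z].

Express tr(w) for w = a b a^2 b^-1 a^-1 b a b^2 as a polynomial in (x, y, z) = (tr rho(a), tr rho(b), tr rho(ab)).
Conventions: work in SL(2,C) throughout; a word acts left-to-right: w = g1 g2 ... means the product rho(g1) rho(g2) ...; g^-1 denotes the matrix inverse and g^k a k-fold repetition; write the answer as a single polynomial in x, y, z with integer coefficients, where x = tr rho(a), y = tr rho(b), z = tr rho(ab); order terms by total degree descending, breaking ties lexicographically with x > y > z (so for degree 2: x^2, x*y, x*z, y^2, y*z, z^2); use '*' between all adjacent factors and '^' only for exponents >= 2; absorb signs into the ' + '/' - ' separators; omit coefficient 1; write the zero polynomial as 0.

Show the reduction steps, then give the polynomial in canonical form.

trace(b a b a) = trace(b a) trace(b a) - trace(1) = z^2 - 2
trace(b a b) = trace(b) trace(a b) - trace(a) = y*z - x
trace(a b a b a) = trace(a) trace(b a b a) - trace(b a b) = x*z^2 - y*z - x
trace(a b a^3 b) = trace(a) trace(a b a b a) - trace(a b a b) = x^2*z^2 - x*y*z - x^2 - z^2 + 2
trace(b a^2) = trace(a) trace(b a) - trace(b) = x*z - y
trace(a^2 b a) = trace(a) trace(b a^2) - trace(b a) = x^2*z - x*y - z
trace(a b a^3) = trace(a) trace(a^2 b a) - trace(a^2 b) = x^3*z - x^2*y - 2*x*z + y
trace(a b^2 a b a^2) = trace(b) trace(a b a^3 b) - trace(a b a^3) = x^2*y*z^2 - x^3*z - x*y^2*z - y*z^2 + 2*x*z + y
trace(b a b a b a) = trace(b a b a) trace(b a) - trace(a b) = z^3 - 3*z
trace(b a b a b) = trace(b) trace(a b a b) - trace(a b a) = y*z^2 - x*z - y
trace(b a b a b a^2) = trace(a) trace(b a b a b a) - trace(b a b a b) = x*z^3 - y*z^2 - 2*x*z + y
trace(a b a^3 b a b) = trace(a) trace(b a b a b a^2) - trace(b a b a b a) = x^2*z^3 - x*y*z^2 - 2*x^2*z - z^3 + x*y + 3*z
trace(a^2) = trace(a) trace(a) - trace(1) = x^2 - 2
trace(b a^2 b) = trace(b) trace(a^2 b) - trace(a^2) = x*y*z - x^2 - y^2 + 2
trace(a b a^2 b a) = trace(a) trace(b a^2 b a) - trace(b a^2 b) = x^2*z^2 - 2*x*y*z + y^2 - 2
trace(a b a^3 b a) = trace(a) trace(a b a^2 b a) - trace(a b a^2 b) = x^3*z^2 - 2*x^2*y*z + x*y^2 - x*z^2 + y*z - x
trace(a b a b^2 a b a^2) = trace(b) trace(a b a^3 b a b) - trace(a b a^3 b a) = x^2*y*z^3 - x^3*z^2 - x*y^2*z^2 - y*z^3 + x*z^2 + 2*y*z + x
trace(b a b a b a b a) = trace(a b a b) trace(a b a b) - trace(1) = z^4 - 4*z^2 + 2
trace(b a b a b a b) = trace(b) trace(a b a b a b) - trace(a b a b a) = y*z^3 - x*z^2 - 2*y*z + x
trace(a b a^2 b a b a b) = trace(a) trace(b a b a b a b a) - trace(b a b a b a b) = x*z^4 - y*z^3 - 3*x*z^2 + 2*y*z + x
trace(b a b^2) = trace(b) trace(b a b) - trace(b a) = y^2*z - x*y - z
trace(b a^2 b a b) = trace(a) trace(b a b^2 a) - trace(b a b^2) = x*y*z^2 - x^2*z - y^2*z + z
trace(a b a^2 b a b a) = trace(a) trace(b a^2 b a b a) - trace(b a^2 b a b) = x^2*z^3 - 2*x*y*z^2 - x^2*z + y^2*z + x*y - z
trace(a b a b^2 a b a^2 b) = trace(b) trace(a b a^2 b a b a b) - trace(a b a^2 b a b a) = x*y*z^4 - x^2*z^3 - y^2*z^3 - x*y*z^2 + x^2*z + y^2*z + z
trace(b a b^2 a b a^2 b^-1 a) = trace(a b a b^2 a b a^2) trace(b) - trace(a b a b^2 a b a^2 b) = x^2*y^2*z^3 - x^3*y*z^2 - x*y^3*z^2 - x*y*z^4 + x^2*z^3 + 2*x*y*z^2 - x^2*z + y^2*z + x*y - z
trace(a b a^2 b^-1 a^-1 b a b^2) = trace(b a b^2 a b a^2 b^-1) trace(a) - trace(b a b^2 a b a^2 b^-1 a) = -x^2*y^2*z^3 + 2*x^3*y*z^2 + x*y^3*z^2 + x*y*z^4 - x^4*z - x^2*y^2*z - x^2*z^3 - 3*x*y*z^2 + 3*x^2*z - y^2*z + z

-x^2*y^2*z^3 + 2*x^3*y*z^2 + x*y^3*z^2 + x*y*z^4 - x^4*z - x^2*y^2*z - x^2*z^3 - 3*x*y*z^2 + 3*x^2*z - y^2*z + z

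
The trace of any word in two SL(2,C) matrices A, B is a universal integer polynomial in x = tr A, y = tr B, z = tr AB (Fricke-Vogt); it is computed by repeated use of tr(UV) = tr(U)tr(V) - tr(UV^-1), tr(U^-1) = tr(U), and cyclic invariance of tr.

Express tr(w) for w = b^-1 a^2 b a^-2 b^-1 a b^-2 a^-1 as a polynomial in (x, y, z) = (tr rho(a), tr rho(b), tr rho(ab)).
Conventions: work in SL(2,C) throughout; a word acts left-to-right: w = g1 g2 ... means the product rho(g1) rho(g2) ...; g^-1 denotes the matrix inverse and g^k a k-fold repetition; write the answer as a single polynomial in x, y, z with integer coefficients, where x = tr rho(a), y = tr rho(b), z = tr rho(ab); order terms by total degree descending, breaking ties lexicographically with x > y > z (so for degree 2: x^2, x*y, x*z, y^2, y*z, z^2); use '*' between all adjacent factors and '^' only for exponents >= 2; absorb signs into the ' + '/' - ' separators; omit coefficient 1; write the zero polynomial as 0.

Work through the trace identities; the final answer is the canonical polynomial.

and tr(b^-1 a) = tr(a)*tr(b) - tr(a b) = x*y - z
tr(a^2 b) = tr(a)*tr(b a) - tr(b) = x*z - y
tr(a^2) = tr(a)*tr(a) - tr(1) = x^2 - 2
next, tr(b a^2 b) = tr(b)*tr(a^2 b) - tr(a^2) = x*y*z - x^2 - y^2 + 2
and tr(b a b a) = tr(a b)*tr(a b) - tr(1)   [split at repeated a] = z^2 - 2
next, tr(b a b) = tr(b)*tr(a b) - tr(a) = y*z - x
next, tr(b a^2 b a) = tr(a)*tr(b a b a) - tr(b a b) = x*z^2 - y*z - x
tr(a b a^-1 b a) = tr(b a^2 b)*tr(a) - tr(b a^2 b a) = x^2*y*z - x^3 - x*y^2 - x*z^2 + y*z + 3*x
next, tr(b a b a b) = tr(b)*tr(a b a b) - tr(a b a) = y*z^2 - x*z - y
and tr(b a b a b a) = tr(a b)*tr(a b a b) - tr(a^-1 b^-1)   [split at repeated a] = z^3 - 3*z
tr(a b a^-1 b a b) = tr(b a b a b)*tr(a) - tr(b a b a b a) = x*y*z^2 - x^2*z - z^3 - x*y + 3*z
tr(b^-1 a b a^-1 b a) = tr(a b a^-1 b a)*tr(b) - tr(a b a^-1 b a b) = x^2*y^2*z - x^3*y - x*y^3 - 2*x*y*z^2 + x^2*z + y^2*z + z^3 + 4*x*y - 3*z
and tr(a b^-2 a b a^-1 b) = tr(b^-1 a b a^-1 b a)*tr(b) - tr(b^-1 a b a^-1 b a b) = x^2*y^3*z - x^3*y^2 - x*y^4 - 2*x*y^2*z^2 + y^3*z + y*z^3 + x^3 + 5*x*y^2 + x*z^2 - 4*y*z - 3*x
and tr(a b a^-1 b^-1 a b^-2) = tr(a b^-2 a b a^-1)*tr(b) - tr(a b^-2 a b a^-1 b) = -x^2*y^3*z + x^3*y^2 + x*y^4 + 2*x*y^2*z^2 - y^3*z - y*z^3 - x^3 - 4*x*y^2 - x*z^2 + 3*y*z + 3*x
tr(b a^3 b) = tr(a)*tr(a b^2 a) - tr(a b^2) = x^2*y*z - x^3 - x*y^2 - y*z + 3*x
and tr(b a^3 b a) = tr(a)*tr(a b a b a) - tr(a b a b) = x^2*z^2 - x*y*z - x^2 - z^2 + 2
tr(a^-1 b a^3 b) = tr(b a^3 b)*tr(a) - tr(b a^3 b a) = x^3*y*z - x^4 - x^2*y^2 - x^2*z^2 + 4*x^2 + z^2 - 2
tr(a b^-1 a^-1 b a^2) = tr(a^-1 b a^3)*tr(b) - tr(a^-1 b a^3 b) = -x^3*y*z + x^4 + x^2*y^2 + x^2*z^2 + x*y*z - 4*x^2 - y^2 - z^2 + 2
tr(a^2 b a) = tr(a)*tr(a b a) - tr(a b) = x^2*z - x*y - z
tr(a^2 b a^2 b) = tr(a)*tr(b a^2 b a) - tr(b a^2 b) = x^2*z^2 - 2*x*y*z + y^2 - 2
tr(a^2 b a^2) = tr(a)*tr(b a^3) - tr(b a^2) = x^3*z - x^2*y - 2*x*z + y
next, tr(b a^2 b a^2 b) = tr(b)*tr(a^2 b a^2 b) - tr(a^2 b a^2) = x^2*y*z^2 - x^3*z - 2*x*y^2*z + x^2*y + y^3 + 2*x*z - 3*y
tr(b a^2 b a b a) = tr(a)*tr(b a b a b a) - tr(b a b a b) = x*z^3 - y*z^2 - 2*x*z + y
tr(b a b^2) = tr(b)*tr(a b^2) - tr(a b) = y^2*z - x*y - z
and tr(b a^2 b a b) = tr(a)*tr(b a b^2 a) - tr(b a b^2) = x*y*z^2 - x^2*z - y^2*z + z
next, tr(b a^2 b a^2 b a) = tr(a)*tr(b a^2 b a b a) - tr(b a^2 b a b) = x^2*z^3 - 2*x*y*z^2 - x^2*z + y^2*z + x*y - z
tr(a b a^-1 b a^2 b a) = tr(b a^2 b a^2 b)*tr(a) - tr(b a^2 b a^2 b a) = x^3*y*z^2 - x^4*z - 2*x^2*y^2*z - x^2*z^3 + x^3*y + x*y^3 + 2*x*y*z^2 + 3*x^2*z - y^2*z - 4*x*y + z
next, tr(b a b a b^2 a) = tr(b)*tr(a b a b a b) - tr(a b a b a) = y*z^3 - x*z^2 - 2*y*z + x
next, tr(b a b a b^2) = tr(b)*tr(b a b a b) - tr(b a b a) = y^2*z^2 - x*y*z - y^2 - z^2 + 2
next, tr(b a^2 b a b a b) = tr(a)*tr(b a b a b^2 a) - tr(b a b a b^2) = x*y*z^3 - x^2*z^2 - y^2*z^2 - x*y*z + x^2 + y^2 + z^2 - 2
and tr(b a b a b a b a) = tr(a b a b a b)*tr(a b) - tr(b a b a)   [split at repeated a] = z^4 - 4*z^2 + 2
tr(b a^2 b a b a b a) = tr(a)*tr(b a b a b a b a) - tr(b a b a b a b) = x*z^4 - y*z^3 - 3*x*z^2 + 2*y*z + x
tr(a b a^-1 b a^2 b a b) = tr(b a^2 b a b a b)*tr(a) - tr(b a^2 b a b a b a) = x^2*y*z^3 - x^3*z^2 - x*y^2*z^2 - x*z^4 - x^2*y*z + y*z^3 + x^3 + x*y^2 + 4*x*z^2 - 2*y*z - 3*x
next, tr(a^-1 b a^2 b a b^-1 a b) = tr(a b a^-1 b a^2 b a)*tr(b) - tr(a b a^-1 b a^2 b a b) = x^3*y^2*z^2 - x^4*y*z - 2*x^2*y^3*z - 2*x^2*y*z^3 + x^3*y^2 + x^3*z^2 + x*y^4 + 3*x*y^2*z^2 + x*z^4 + 4*x^2*y*z - y^3*z - y*z^3 - x^3 - 5*x*y^2 - 4*x*z^2 + 3*y*z + 3*x
next, tr(b^-1 a b^-1 a^-1 b a^2 b a) = tr(a^-1 b a^2 b a b^-1 a)*tr(b) - tr(a^-1 b a^2 b a b^-1 a b) = -x^3*y^2*z^2 + x^4*y*z + 2*x^2*y^3*z + 2*x^2*y*z^3 - x^3*y^2 - x^3*z^2 - x*y^4 - 3*x*y^2*z^2 - x*z^4 - 3*x^2*y*z + y^3*z + y*z^3 + x^3 + 4*x*y^2 + 4*x*z^2 - 4*y*z - 3*x
tr(b^-1 a^-1 b a^2 b a^-1 b^-1 a) = tr(b^-1 a b^-1 a^-1 b a^2 b)*tr(a) - tr(b^-1 a b^-1 a^-1 b a^2 b a) = x^3*y^2*z^2 - 2*x^4*y*z - 2*x^2*y^3*z - 2*x^2*y*z^3 + x^5 + 2*x^3*y^2 + 2*x^3*z^2 + x*y^4 + 3*x*y^2*z^2 + x*z^4 + 4*x^2*y*z - y^3*z - y*z^3 - 5*x^3 - 5*x*y^2 - 5*x*z^2 + 4*y*z + 5*x
and tr(a^2 b a^-1 b^-1 a b^-2 a^-1 b) = tr(b^-1 a^-1 b a^2 b a^-1 b^-1 a)*tr(b) - tr(b^-1 a^-1 b a^2 b a^-1 b^-1 a b) = x^3*y^3*z^2 - 2*x^4*y^2*z - 2*x^2*y^4*z - 2*x^2*y^2*z^3 + x^5*y + 2*x^3*y^3 + 2*x^3*y*z^2 + x*y^5 + 3*x*y^3*z^2 + x*y*z^4 + 4*x^2*y^2*z - y^4*z - y^2*z^3 - 5*x^3*y - 5*x*y^3 - 5*x*y*z^2 + 4*y^2*z + 5*x*y - z
and tr(a^-1 b^-1 a b^-2 a^-1 b^-1 a^2 b) = tr(a^2 b a^-1 b^-1 a b^-2 a^-1)*tr(b) - tr(a^2 b a^-1 b^-1 a b^-2 a^-1 b) = -x^3*y^3*z^2 + 2*x^4*y^2*z + x^2*y^4*z + 2*x^2*y^2*z^3 - x^5*y - x^3*y^3 - 2*x^3*y*z^2 - x*y^3*z^2 - x*y*z^4 - 4*x^2*y^2*z + 4*x^3*y + x*y^3 + 4*x*y*z^2 - y^2*z - 2*x*y + z
next, tr(a^3) = tr(a)*tr(a^2) - tr(a) = x^3 - 3*x
tr(b^-1 a^3) = tr(a^3)*tr(b) - tr(a^3 b) = x^3*y - x^2*z - 2*x*y + z
next, tr(b^-1 a^3 b^-1) = tr(b^-1 a^3)*tr(b) - tr(b^-1 a^3 b) = x^3*y^2 - x^2*y*z - x^3 - 2*x*y^2 + y*z + 3*x
and tr(b^-1 a^3 b^-2) = tr(b^-1 a^3 b^-1)*tr(b) - tr(b^-1 a^3) = x^3*y^3 - x^2*y^2*z - 2*x^3*y - 2*x*y^3 + x^2*z + y^2*z + 5*x*y - z
tr(a^4) = tr(a)*tr(a^3) - tr(a^2) = x^4 - 4*x^2 + 2
and tr(a^4 b^-1) = tr(a^4)*tr(b) - tr(a^4 b) = x^4*y - x^3*z - 3*x^2*y + 2*x*z + y
and tr(a^3 b^-2 a) = tr(a^4 b^-1)*tr(b) - tr(a^4) = x^4*y^2 - x^3*y*z - x^4 - 3*x^2*y^2 + 2*x*y*z + 4*x^2 + y^2 - 2
tr(b^-1 a b a^3) = tr(a b a^3)*tr(b) - tr(a b a^3 b) = x^3*y*z - x^2*y^2 - x^2*z^2 - x*y*z + x^2 + y^2 + z^2 - 2
and tr(a^3 b^-2 a b) = tr(b^-1 a b a^3)*tr(b) - tr(b^-1 a b a^3 b) = x^3*y^2*z - x^2*y^3 - x^2*y*z^2 - x^3*z - x*y^2*z + 2*x^2*y + y^3 + y*z^2 + 2*x*z - 3*y
next, tr(b^-1 a^3 b^-2 a) = tr(a^3 b^-2 a)*tr(b) - tr(a^3 b^-2 a b) = x^4*y^3 - 2*x^3*y^2*z - x^4*y - 2*x^2*y^3 + x^2*y*z^2 + x^3*z + 3*x*y^2*z + 2*x^2*y - y*z^2 - 2*x*z + y
and tr(a b^-2 a^-1 b^-1 a^2) = tr(b^-1 a^3 b^-2)*tr(a) - tr(b^-1 a^3 b^-2 a) = x^3*y^2*z - x^4*y - x^2*y*z^2 - 2*x*y^2*z + 3*x^2*y + y*z^2 + x*z - y
tr(b^-1 a^2 b a^-2 b^-1 a b^-2 a^-1) = tr(a^-1 b^-1 a b^-2 a^-1 b^-1 a^2 b)*tr(a) - tr(a^-1 b^-1 a b^-2 a^-1 b^-1 a^2 b a) = -x^4*y^3*z^2 + 2*x^5*y^2*z + x^3*y^4*z + 2*x^3*y^2*z^3 - x^6*y - x^4*y^3 - 2*x^4*y*z^2 - x^2*y^3*z^2 - x^2*y*z^4 - 5*x^3*y^2*z + 5*x^4*y + x^2*y^3 + 5*x^2*y*z^2 + x*y^2*z - 5*x^2*y - y*z^2 + y

-x^4*y^3*z^2 + 2*x^5*y^2*z + x^3*y^4*z + 2*x^3*y^2*z^3 - x^6*y - x^4*y^3 - 2*x^4*y*z^2 - x^2*y^3*z^2 - x^2*y*z^4 - 5*x^3*y^2*z + 5*x^4*y + x^2*y^3 + 5*x^2*y*z^2 + x*y^2*z - 5*x^2*y - y*z^2 + y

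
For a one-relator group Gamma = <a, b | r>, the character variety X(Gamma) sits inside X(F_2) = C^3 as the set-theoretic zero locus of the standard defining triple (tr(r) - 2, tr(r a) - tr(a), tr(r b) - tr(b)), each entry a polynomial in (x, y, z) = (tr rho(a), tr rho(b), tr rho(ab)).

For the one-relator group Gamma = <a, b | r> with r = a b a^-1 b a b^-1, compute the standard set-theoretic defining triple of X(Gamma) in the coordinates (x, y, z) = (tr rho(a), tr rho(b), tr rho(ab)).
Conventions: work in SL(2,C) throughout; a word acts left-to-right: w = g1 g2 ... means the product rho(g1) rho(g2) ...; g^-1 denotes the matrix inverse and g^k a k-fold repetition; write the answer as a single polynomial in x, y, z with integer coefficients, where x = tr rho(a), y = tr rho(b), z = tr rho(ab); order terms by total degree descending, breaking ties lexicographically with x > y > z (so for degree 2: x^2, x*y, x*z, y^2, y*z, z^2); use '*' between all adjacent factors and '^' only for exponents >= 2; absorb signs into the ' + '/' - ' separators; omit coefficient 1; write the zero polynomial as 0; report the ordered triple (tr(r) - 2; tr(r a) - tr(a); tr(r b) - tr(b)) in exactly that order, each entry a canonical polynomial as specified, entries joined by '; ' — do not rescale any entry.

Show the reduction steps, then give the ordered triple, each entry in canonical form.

x^2*y^2*z - x^3*y - x*y^3 - 2*x*y*z^2 + x^2*z + y^2*z + z^3 + 4*x*y - 3*z - 2; x^3*y^2*z - x^4*y - x^2*y^3 - 2*x^2*y*z^2 + x^3*z + x*y^2*z + x*z^3 + 4*x^2*y - 3*x*z - x - y; x^2*y*z - x^3 - x*y^2 - x*z^2 + y*z + 3*x - y

trace(a^2 b) = trace(a) * trace(b a) - trace(b) = x*z - y
trace(a^2) = trace(a) * trace(a) - trace(1) = x^2 - 2
trace(b a^2 b) = trace(b) * trace(a^2 b) - trace(a^2) = x*y*z - x^2 - y^2 + 2
trace(b a b a) = trace(b a) * trace(b a) - trace(1)   [split at repeated b] = z^2 - 2
trace(b a b) = trace(b) * trace(a b) - trace(a) = y*z - x
trace(b a^2 b a) = trace(a) * trace(b a b a) - trace(b a b) = x*z^2 - y*z - x
so trace(a b a^-1 b a) = trace(b a^2 b) * trace(a) - trace(b a^2 b a) = x^2*y*z - x^3 - x*y^2 - x*z^2 + y*z + 3*x
trace(b a b a b) = trace(b) * trace(a b a b) - trace(a b a) = y*z^2 - x*z - y
so trace(b a b a b a) = trace(b a) * trace(b a b a) - trace(b^-1 a^-1)   [split at repeated b] = z^3 - 3*z
trace(a b a^-1 b a b) = trace(b a b a b) * trace(a) - trace(b a b a b a) = x*y*z^2 - x^2*z - z^3 - x*y + 3*z
reduce: trace(a b a^-1 b a b^-1) = trace(a b a^-1 b a) * trace(b) - trace(a b a^-1 b a b) = x^2*y^2*z - x^3*y - x*y^3 - 2*x*y*z^2 + x^2*z + y^2*z + z^3 + 4*x*y - 3*z
trace(a^3 b) = trace(a) * trace(a b a) - trace(a b)  (reduce the a square) = x^2*z - x*y - z
so trace(a^3) = trace(a) * trace(a^2) - trace(a)  (reduce the a square) = x^3 - 3*x
trace(b a^3 b) = trace(b) * trace(a^3 b) - trace(a^3)  (reduce the b square) = x^2*y*z - x^3 - x*y^2 - y*z + 3*x
trace(b a^3 b a) = trace(a) * trace(a b a b a) - trace(a b a b)  (reduce the a square) = x^2*z^2 - x*y*z - x^2 - z^2 + 2
trace(a^2 b a^-1 b a) = trace(b a^3 b) * trace(a) - trace(b a^3 b a)  (eliminate a^-1) = x^3*y*z - x^4 - x^2*y^2 - x^2*z^2 + 4*x^2 + z^2 - 2
reduce: trace(b a b a^2 b) = trace(b) * trace(a b a^2 b) - trace(a b a^2)  (reduce the b square) = x*y*z^2 - x^2*z - y^2*z + z
reduce: trace(b a b a^2 b a) = trace(a) * trace(b a b a b a) - trace(b a b a b)  (reduce the a square) = x*z^3 - y*z^2 - 2*x*z + y
so trace(a^2 b a^-1 b a b) = trace(b a b a^2 b) * trace(a) - trace(b a b a^2 b a)  (eliminate a^-1) = x^2*y*z^2 - x^3*z - x*y^2*z - x*z^3 + y*z^2 + 3*x*z - y
trace(a b a^-1 b a b^-1 a) = trace(a^2 b a^-1 b a) * trace(b) - trace(a^2 b a^-1 b a b)  (eliminate b^-1) = x^3*y^2*z - x^4*y - x^2*y^3 - 2*x^2*y*z^2 + x^3*z + x*y^2*z + x*z^3 + 4*x^2*y - 3*x*z - y
assemble the triple (trace(r) - 2; trace(r a) - x; trace(r b) - y)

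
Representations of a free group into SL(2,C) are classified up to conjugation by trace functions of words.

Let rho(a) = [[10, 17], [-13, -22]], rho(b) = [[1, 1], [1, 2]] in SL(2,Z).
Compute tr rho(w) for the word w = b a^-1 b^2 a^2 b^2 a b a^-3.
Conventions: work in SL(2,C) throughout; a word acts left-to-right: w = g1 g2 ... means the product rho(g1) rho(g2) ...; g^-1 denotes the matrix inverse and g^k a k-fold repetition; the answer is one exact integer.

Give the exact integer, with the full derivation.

rho(b) = [[1, 1], [1, 2]]
... * rho(a^-1) = [[-22, -17], [13, 10]]  ->  [[-9, -7], [4, 3]]
... * rho(b) = [[1, 1], [1, 2]]  ->  [[-16, -23], [7, 10]]
... * rho(b) = [[1, 1], [1, 2]]  ->  [[-39, -62], [17, 27]]
... * rho(a) = [[10, 17], [-13, -22]]  ->  [[416, 701], [-181, -305]]
... * rho(a) = [[10, 17], [-13, -22]]  ->  [[-4953, -8350], [2155, 3633]]
... * rho(b) = [[1, 1], [1, 2]]  ->  [[-13303, -21653], [5788, 9421]]
... * rho(b) = [[1, 1], [1, 2]]  ->  [[-34956, -56609], [15209, 24630]]
... * rho(a) = [[10, 17], [-13, -22]]  ->  [[386357, 651146], [-168100, -283307]]
... * rho(b) = [[1, 1], [1, 2]]  ->  [[1037503, 1688649], [-451407, -734714]]
... * rho(a^-1) = [[-22, -17], [13, 10]]  ->  [[-872629, -751061], [379672, 326779]]
... * rho(a^-1) = [[-22, -17], [13, 10]]  ->  [[9434045, 7324083], [-4104657, -3186634]]
... * rho(a^-1) = [[-22, -17], [13, 10]]  ->  [[-112335911, -87137935], [48876212, 37912829]]
tr = -112335911 + 37912829 = -74423082

-74423082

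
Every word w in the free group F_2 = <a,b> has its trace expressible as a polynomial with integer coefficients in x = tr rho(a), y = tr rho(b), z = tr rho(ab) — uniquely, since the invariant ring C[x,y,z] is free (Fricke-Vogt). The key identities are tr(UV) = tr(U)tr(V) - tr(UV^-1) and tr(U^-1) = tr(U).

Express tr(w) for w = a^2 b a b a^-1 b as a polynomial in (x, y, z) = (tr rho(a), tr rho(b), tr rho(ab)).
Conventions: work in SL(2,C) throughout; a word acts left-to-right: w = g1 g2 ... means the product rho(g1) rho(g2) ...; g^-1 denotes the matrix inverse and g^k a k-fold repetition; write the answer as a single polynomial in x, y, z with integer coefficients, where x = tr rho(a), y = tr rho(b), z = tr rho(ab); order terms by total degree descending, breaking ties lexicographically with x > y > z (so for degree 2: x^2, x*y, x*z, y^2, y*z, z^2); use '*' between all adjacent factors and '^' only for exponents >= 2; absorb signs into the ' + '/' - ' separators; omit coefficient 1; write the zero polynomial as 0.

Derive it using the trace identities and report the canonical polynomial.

x^2*y*z^2 - x^3*z - x*y^2*z - x*z^3 + y*z^2 + 3*x*z - y

next, tr(b a b a) = tr(a b)*tr(a b) - tr(1)  (split on a) = z^2 - 2
next, tr(b a b) = tr(b)*tr(a b) - tr(a)  (reduce the b square) = y*z - x
tr(a^2 b a b) = tr(a)*tr(b a b a) - tr(b a b)  (reduce the a square) = x*z^2 - y*z - x
tr(a b a) = tr(a)*tr(b a) - tr(b)  (reduce the a square) = x*z - y
next, tr(a^2 b a) = tr(a)*tr(a b a) - tr(a b)  (reduce the a square) = x^2*z - x*y - z
tr(b a^2 b a b) = tr(b)*tr(a^2 b a b) - tr(a^2 b a)  (reduce the b square) = x*y*z^2 - x^2*z - y^2*z + z
next, tr(b a b a b a) = tr(a b a b)*tr(a b) - tr(b a)  (split on a) = z^3 - 3*z
next, tr(b a b a b) = tr(b)*tr(a b a b) - tr(a b a)  (reduce the b square) = y*z^2 - x*z - y
next, tr(b a^2 b a b a) = tr(a)*tr(b a b a b a) - tr(b a b a b)  (reduce the a square) = x*z^3 - y*z^2 - 2*x*z + y
tr(a^2 b a b a^-1 b) = tr(b a^2 b a b)*tr(a) - tr(b a^2 b a b a)  (eliminate a^-1) = x^2*y*z^2 - x^3*z - x*y^2*z - x*z^3 + y*z^2 + 3*x*z - y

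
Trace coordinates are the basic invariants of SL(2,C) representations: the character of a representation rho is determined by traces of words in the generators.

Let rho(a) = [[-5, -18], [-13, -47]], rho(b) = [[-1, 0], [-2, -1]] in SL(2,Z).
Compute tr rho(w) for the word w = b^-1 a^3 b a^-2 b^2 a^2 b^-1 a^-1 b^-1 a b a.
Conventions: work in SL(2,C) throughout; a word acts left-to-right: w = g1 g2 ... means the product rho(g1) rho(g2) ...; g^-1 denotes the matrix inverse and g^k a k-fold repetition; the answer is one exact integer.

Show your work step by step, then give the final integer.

-34506270645740930

rho(b^-1) = [[-1, 0], [2, -1]]
... * rho(a) = [[-5, -18], [-13, -47]]  ->  [[5, 18], [3, 11]]
... * rho(a) = [[-5, -18], [-13, -47]]  ->  [[-259, -936], [-158, -571]]
... * rho(a) = [[-5, -18], [-13, -47]]  ->  [[13463, 48654], [8213, 29681]]
... * rho(b) = [[-1, 0], [-2, -1]]  ->  [[-110771, -48654], [-67575, -29681]]
... * rho(a^-1) = [[-47, 18], [13, -5]]  ->  [[4573735, -1750608], [2790172, -1067945]]
... * rho(a^-1) = [[-47, 18], [13, -5]]  ->  [[-237723449, 91080270], [-145021369, 55562821]]
... * rho(b) = [[-1, 0], [-2, -1]]  ->  [[55562909, -91080270], [33895727, -55562821]]
... * rho(b) = [[-1, 0], [-2, -1]]  ->  [[126597631, 91080270], [77229915, 55562821]]
... * rho(a) = [[-5, -18], [-13, -47]]  ->  [[-1817031665, -6559530048], [-1108466248, -4001591057]]
... * rho(a) = [[-5, -18], [-13, -47]]  ->  [[94359048949, 341004482226], [57563014981, 208027172143]]
... * rho(b^-1) = [[-1, 0], [2, -1]]  ->  [[587649915503, -341004482226], [358491329305, -208027172143]]
... * rho(a^-1) = [[-47, 18], [13, -5]]  ->  [[-32052604297579, 12282720890184], [-19553445715194, 7492979788205]]
... * rho(b^-1) = [[-1, 0], [2, -1]]  ->  [[56618046077947, -12282720890184], [34539405291604, -7492979788205]]
... * rho(a) = [[-5, -18], [-13, -47]]  ->  [[-123414858817343, -441836947564398], [-75288289211355, -269539245203237]]
... * rho(b) = [[-1, 0], [-2, -1]]  ->  [[1007088753946139, 441836947564398], [614366779617829, 269539245203237]]
... * rho(a) = [[-5, -18], [-13, -47]]  ->  [[-10779324088067869, -38893934106557208], [-6575844085731226, -23726946557673061]]
tr = -10779324088067869 + -23726946557673061 = -34506270645740930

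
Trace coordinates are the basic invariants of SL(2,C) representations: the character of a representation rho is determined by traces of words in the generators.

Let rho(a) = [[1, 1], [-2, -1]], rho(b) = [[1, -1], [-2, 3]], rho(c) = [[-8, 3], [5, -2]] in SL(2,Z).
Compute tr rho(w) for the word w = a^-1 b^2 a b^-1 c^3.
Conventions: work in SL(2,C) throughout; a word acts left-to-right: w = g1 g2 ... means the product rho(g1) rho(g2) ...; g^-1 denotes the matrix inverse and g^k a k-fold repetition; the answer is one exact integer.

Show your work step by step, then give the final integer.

rho(a^-1) = [[-1, -1], [2, 1]]
... * rho(b) = [[1, -1], [-2, 3]]  ->  [[1, -2], [0, 1]]
... * rho(b) = [[1, -1], [-2, 3]]  ->  [[5, -7], [-2, 3]]
... * rho(a) = [[1, 1], [-2, -1]]  ->  [[19, 12], [-8, -5]]
... * rho(b^-1) = [[3, 1], [2, 1]]  ->  [[81, 31], [-34, -13]]
... * rho(c) = [[-8, 3], [5, -2]]  ->  [[-493, 181], [207, -76]]
... * rho(c) = [[-8, 3], [5, -2]]  ->  [[4849, -1841], [-2036, 773]]
... * rho(c) = [[-8, 3], [5, -2]]  ->  [[-47997, 18229], [20153, -7654]]
tr = -47997 + -7654 = -55651

-55651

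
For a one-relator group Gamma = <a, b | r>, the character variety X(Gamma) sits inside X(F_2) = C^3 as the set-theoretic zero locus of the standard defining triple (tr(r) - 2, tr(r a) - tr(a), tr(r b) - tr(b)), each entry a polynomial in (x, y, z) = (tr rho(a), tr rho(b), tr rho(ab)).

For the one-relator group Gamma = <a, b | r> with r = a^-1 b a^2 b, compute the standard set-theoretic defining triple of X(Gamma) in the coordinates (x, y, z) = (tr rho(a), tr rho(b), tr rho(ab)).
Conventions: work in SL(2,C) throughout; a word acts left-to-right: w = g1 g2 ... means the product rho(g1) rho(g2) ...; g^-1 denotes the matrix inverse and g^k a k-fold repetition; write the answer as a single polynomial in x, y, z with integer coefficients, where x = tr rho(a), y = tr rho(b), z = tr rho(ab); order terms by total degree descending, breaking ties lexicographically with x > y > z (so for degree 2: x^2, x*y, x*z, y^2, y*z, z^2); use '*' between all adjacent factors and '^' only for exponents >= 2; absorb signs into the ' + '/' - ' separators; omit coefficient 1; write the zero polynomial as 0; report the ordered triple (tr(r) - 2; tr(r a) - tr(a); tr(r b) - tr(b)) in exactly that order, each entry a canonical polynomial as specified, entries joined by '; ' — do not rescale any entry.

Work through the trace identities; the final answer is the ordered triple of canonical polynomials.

trace(b^2 a) = trace(b)*trace(a b) - trace(a)   [square of b] = y*z - x
trace(b^2) = trace(b)*trace(b) - trace(1)   [square of b] = y^2 - 2
trace(b a^2 b) = trace(a)*trace(b^2 a) - trace(b^2)   [square of a] = x*y*z - x^2 - y^2 + 2
trace(b a b a) = trace(b a)*trace(b a) - trace(1)   [split at a repeated b] = z^2 - 2
trace(b a^2 b a) = trace(a)*trace(b a b a) - trace(b a b)   [square of a] = x*z^2 - y*z - x
trace(a^-1 b a^2 b) = trace(b a^2 b)*trace(a) - trace(b a^2 b a)   [inverse elimination on a] = x^2*y*z - x^3 - x*y^2 - x*z^2 + y*z + 3*x
trace(b a^2) = trace(a)*trace(b a) - trace(b) = x*z - y
trace(b a^2 b^2) = trace(b)*trace(b a^2 b) - trace(b a^2) = x*y^2*z - x^2*y - y^3 - x*z + 3*y
trace(b^2 a b a) = trace(b)*trace(a b a b) - trace(a b a) = y*z^2 - x*z - y
trace(b^2 a b) = trace(b)*trace(a b^2) - trace(a b) = y^2*z - x*y - z
trace(b a^2 b^2 a) = trace(a)*trace(b^2 a b a) - trace(b^2 a b) = x*y*z^2 - x^2*z - y^2*z + z
trace(a^-1 b a^2 b^2) = trace(b a^2 b^2)*trace(a) - trace(b a^2 b^2 a) = x^2*y^2*z - x^3*y - x*y^3 - x*y*z^2 + y^2*z + 3*x*y - z
assemble the triple (trace(r) - 2; trace(r a) - x; trace(r b) - y)

x^2*y*z - x^3 - x*y^2 - x*z^2 + y*z + 3*x - 2; x*y*z - x^2 - y^2 - x + 2; x^2*y^2*z - x^3*y - x*y^3 - x*y*z^2 + y^2*z + 3*x*y - y - z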